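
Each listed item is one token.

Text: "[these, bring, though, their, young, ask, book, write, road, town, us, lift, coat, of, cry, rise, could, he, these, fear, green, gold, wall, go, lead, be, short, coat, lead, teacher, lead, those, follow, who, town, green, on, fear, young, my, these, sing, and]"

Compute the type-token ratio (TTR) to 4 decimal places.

N = 43 tokens, V = 34 types.
TTR = V / N = 34 / 43 = 0.7907

0.7907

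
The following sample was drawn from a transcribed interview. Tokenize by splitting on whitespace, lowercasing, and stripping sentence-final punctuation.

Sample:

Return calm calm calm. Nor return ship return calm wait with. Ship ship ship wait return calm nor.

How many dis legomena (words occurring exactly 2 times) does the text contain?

2

Frequencies: calm:5, return:4, ship:4, nor:2, wait:2, with:1
Words with frequency 2: nor, wait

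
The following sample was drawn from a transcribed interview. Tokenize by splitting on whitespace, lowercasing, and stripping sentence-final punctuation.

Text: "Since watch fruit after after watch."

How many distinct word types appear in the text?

Distinct types: {after, fruit, since, watch}
V = 4

4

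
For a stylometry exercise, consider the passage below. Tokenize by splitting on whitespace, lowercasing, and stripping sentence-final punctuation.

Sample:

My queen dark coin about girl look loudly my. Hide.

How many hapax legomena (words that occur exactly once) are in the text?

8

Frequencies: my:2, queen:1, dark:1, coin:1, about:1, girl:1, look:1, loudly:1, hide:1
Hapax (freq=1): about, coin, dark, girl, hide, look, loudly, queen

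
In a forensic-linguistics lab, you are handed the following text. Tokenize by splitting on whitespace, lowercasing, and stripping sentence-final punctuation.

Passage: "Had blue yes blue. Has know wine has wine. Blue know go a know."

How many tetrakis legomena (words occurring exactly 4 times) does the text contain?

0

Frequencies: blue:3, know:3, has:2, wine:2, had:1, yes:1, go:1, a:1
Words with frequency 4: (none)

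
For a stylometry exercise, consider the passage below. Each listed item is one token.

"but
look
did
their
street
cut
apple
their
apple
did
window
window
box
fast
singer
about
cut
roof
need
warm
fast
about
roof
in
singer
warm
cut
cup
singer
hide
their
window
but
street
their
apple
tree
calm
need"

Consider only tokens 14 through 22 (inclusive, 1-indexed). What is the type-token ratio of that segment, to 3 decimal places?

Segment tokens 14–22: fast, singer, about, cut, roof, need, warm, fast, about
Segment N = 9, segment V = 7.
TTR = 7 / 9 = 0.778

0.778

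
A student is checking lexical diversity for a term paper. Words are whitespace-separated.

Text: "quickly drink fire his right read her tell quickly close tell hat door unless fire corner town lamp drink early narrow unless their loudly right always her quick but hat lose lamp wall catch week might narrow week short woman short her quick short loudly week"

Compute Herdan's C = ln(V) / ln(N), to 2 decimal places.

0.88

N = 46, V = 29.
ln(V) = 3.367296, ln(N) = 3.828641
C = 3.367296 / 3.828641 = 0.88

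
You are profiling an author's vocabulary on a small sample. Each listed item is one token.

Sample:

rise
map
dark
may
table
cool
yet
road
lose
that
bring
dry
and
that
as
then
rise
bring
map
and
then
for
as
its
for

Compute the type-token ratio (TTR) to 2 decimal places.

N = 25 tokens, V = 17 types.
TTR = V / N = 17 / 25 = 0.68

0.68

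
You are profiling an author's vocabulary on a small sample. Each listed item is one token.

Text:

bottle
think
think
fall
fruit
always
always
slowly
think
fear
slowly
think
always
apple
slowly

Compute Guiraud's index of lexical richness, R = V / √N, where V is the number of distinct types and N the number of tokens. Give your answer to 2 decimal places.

N = 15, V = 8.
√N = 3.872983
R = 8 / 3.872983 = 2.07

2.07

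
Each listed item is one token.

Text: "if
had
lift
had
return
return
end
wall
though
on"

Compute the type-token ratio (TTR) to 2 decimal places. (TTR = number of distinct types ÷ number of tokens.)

N = 10 tokens, V = 8 types.
TTR = V / N = 8 / 10 = 0.80

0.80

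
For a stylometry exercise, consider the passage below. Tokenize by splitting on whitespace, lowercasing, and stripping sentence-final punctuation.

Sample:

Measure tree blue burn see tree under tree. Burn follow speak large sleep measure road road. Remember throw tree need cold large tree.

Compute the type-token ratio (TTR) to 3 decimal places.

0.652

N = 23 tokens, V = 15 types.
TTR = V / N = 15 / 23 = 0.652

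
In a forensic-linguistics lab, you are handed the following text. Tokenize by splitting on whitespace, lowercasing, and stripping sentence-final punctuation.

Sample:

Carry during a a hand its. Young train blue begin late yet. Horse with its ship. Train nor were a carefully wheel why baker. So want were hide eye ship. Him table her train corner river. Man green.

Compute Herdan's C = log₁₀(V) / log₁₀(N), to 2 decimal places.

0.94

N = 38, V = 31.
log₁₀(V) = 1.491362, log₁₀(N) = 1.579784
C = 1.491362 / 1.579784 = 0.94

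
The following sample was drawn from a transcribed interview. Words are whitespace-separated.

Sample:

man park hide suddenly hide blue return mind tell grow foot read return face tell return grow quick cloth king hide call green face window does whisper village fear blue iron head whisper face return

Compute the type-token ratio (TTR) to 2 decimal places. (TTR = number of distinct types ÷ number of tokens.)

0.69

N = 35 tokens, V = 24 types.
TTR = V / N = 24 / 35 = 0.69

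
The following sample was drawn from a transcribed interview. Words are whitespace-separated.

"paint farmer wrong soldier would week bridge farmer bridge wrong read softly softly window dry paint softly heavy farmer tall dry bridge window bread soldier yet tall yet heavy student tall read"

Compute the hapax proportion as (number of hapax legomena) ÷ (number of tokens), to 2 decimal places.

Frequencies: farmer:3, bridge:3, softly:3, tall:3, paint:2, wrong:2, soldier:2, read:2, window:2, dry:2, heavy:2, yet:2, would:1, week:1, bread:1, student:1
Hapax count = 4; token count = 32.
Ratio = 4 / 32 = 0.13

0.13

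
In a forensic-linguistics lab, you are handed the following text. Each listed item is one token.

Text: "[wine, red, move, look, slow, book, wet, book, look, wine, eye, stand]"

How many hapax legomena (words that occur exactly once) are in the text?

Frequencies: wine:2, look:2, book:2, red:1, move:1, slow:1, wet:1, eye:1, stand:1
Hapax (freq=1): eye, move, red, slow, stand, wet

6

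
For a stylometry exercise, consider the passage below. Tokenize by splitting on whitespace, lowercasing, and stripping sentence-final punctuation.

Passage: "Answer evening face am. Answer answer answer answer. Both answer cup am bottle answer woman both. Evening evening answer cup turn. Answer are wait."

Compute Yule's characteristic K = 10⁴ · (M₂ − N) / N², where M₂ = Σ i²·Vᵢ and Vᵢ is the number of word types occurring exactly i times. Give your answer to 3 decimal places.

Frequencies: answer:9, evening:3, am:2, both:2, cup:2, face:1, bottle:1, woman:1, turn:1, are:1, wait:1
N = 24. Frequency spectrum: V_1=6, V_2=3, V_3=1, V_9=1
M₂ = 1²·6 + 2²·3 + 3²·1 + 9²·1 = 108
K = 10000 × (108 − 24) / 24² = 1458.333

1458.333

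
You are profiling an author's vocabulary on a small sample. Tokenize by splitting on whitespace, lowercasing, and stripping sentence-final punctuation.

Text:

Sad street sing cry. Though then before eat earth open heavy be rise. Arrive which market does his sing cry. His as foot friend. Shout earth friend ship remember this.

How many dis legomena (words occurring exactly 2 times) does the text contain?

5

Frequencies: sing:2, cry:2, earth:2, his:2, friend:2, sad:1, street:1, though:1, then:1, before:1, eat:1, open:1, heavy:1, be:1, rise:1, arrive:1, which:1, market:1, does:1, as:1, … (5 more, each freq 1)
Words with frequency 2: cry, earth, friend, his, sing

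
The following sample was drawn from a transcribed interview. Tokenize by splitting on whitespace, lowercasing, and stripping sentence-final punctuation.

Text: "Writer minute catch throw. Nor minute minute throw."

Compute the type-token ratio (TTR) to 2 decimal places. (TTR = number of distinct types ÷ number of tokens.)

0.63

N = 8 tokens, V = 5 types.
TTR = V / N = 5 / 8 = 0.63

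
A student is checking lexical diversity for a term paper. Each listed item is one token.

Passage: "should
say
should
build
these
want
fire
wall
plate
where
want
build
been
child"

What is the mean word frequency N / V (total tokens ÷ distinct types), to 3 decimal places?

1.273

N = 14 tokens, V = 11 types.
Mean frequency = N / V = 14 / 11 = 1.273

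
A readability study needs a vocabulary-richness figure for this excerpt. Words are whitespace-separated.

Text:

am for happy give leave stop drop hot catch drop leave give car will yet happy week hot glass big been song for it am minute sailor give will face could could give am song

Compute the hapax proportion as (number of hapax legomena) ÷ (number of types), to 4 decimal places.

Frequencies: give:4, am:3, for:2, happy:2, leave:2, drop:2, hot:2, will:2, song:2, could:2, stop:1, catch:1, car:1, yet:1, week:1, glass:1, big:1, been:1, it:1, minute:1, … (2 more, each freq 1)
Hapax count = 12; type count = 22.
Ratio = 12 / 22 = 0.5455

0.5455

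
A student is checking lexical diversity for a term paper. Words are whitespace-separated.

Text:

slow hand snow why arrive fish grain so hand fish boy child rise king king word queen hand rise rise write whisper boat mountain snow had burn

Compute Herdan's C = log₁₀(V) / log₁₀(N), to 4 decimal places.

0.9089

N = 27, V = 20.
log₁₀(V) = 1.301030, log₁₀(N) = 1.431364
C = 1.301030 / 1.431364 = 0.9089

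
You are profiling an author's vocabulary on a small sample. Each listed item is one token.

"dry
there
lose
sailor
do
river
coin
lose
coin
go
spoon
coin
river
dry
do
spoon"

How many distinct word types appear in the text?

9

Distinct types: {coin, do, dry, go, lose, river, sailor, spoon, there}
V = 9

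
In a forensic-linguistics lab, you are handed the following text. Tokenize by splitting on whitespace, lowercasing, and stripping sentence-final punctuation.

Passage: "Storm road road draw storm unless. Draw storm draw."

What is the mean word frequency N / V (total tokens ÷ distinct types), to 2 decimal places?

N = 9 tokens, V = 4 types.
Mean frequency = N / V = 9 / 4 = 2.25

2.25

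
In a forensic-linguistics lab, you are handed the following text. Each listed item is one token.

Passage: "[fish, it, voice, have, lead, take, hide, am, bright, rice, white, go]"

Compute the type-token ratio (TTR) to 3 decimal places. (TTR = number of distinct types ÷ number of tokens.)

1.000

N = 12 tokens, V = 12 types.
TTR = V / N = 12 / 12 = 1.000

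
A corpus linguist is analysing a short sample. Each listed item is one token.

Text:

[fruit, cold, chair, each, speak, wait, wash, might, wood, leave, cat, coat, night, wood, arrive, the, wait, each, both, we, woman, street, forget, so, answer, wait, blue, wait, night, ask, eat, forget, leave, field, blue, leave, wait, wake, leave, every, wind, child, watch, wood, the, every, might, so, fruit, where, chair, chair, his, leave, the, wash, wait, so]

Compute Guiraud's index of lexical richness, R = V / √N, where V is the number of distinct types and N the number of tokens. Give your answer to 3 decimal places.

4.333

N = 58, V = 33.
√N = 7.615773
R = 33 / 7.615773 = 4.333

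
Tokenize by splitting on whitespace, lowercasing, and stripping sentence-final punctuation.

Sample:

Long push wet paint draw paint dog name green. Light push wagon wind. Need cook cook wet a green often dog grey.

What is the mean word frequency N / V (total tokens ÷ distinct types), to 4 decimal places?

N = 22 tokens, V = 16 types.
Mean frequency = N / V = 22 / 16 = 1.3750

1.3750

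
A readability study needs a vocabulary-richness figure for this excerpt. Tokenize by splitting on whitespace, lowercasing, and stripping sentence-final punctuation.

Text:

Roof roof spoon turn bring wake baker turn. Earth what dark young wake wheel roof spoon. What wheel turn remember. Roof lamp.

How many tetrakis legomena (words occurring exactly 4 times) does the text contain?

Frequencies: roof:4, turn:3, spoon:2, wake:2, what:2, wheel:2, bring:1, baker:1, earth:1, dark:1, young:1, remember:1, lamp:1
Words with frequency 4: roof

1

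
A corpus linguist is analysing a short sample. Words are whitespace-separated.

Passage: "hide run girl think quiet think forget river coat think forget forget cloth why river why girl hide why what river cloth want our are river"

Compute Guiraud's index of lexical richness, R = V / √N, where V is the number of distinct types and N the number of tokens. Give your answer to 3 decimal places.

N = 26, V = 14.
√N = 5.099020
R = 14 / 5.099020 = 2.746

2.746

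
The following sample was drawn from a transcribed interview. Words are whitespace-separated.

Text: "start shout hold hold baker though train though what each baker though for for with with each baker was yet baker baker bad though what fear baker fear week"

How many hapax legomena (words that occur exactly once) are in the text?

7

Frequencies: baker:6, though:4, hold:2, what:2, each:2, for:2, with:2, fear:2, start:1, shout:1, train:1, was:1, yet:1, bad:1, week:1
Hapax (freq=1): bad, shout, start, train, was, week, yet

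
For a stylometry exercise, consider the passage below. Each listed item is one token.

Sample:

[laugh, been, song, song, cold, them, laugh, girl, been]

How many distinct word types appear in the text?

Distinct types: {been, cold, girl, laugh, song, them}
V = 6

6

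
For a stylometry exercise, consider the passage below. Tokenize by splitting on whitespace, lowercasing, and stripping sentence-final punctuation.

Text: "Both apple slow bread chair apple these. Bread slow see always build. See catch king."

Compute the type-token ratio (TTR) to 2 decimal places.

0.73

N = 15 tokens, V = 11 types.
TTR = V / N = 11 / 15 = 0.73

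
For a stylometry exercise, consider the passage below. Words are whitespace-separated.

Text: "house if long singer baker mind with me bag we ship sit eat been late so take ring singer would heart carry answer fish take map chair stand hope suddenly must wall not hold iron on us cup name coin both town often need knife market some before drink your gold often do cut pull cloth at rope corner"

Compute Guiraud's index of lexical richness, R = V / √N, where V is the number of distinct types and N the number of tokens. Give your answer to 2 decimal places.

N = 59, V = 56.
√N = 7.681146
R = 56 / 7.681146 = 7.29

7.29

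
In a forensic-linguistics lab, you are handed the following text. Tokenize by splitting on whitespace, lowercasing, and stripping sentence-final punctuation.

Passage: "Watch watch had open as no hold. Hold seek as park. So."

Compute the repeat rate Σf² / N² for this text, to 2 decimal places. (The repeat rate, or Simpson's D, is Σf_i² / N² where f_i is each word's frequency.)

0.13

Frequencies: watch:2, as:2, hold:2, had:1, open:1, no:1, seek:1, park:1, so:1
Σf² = 18; N² = 144
Repeat rate = 18 / 144 = 0.13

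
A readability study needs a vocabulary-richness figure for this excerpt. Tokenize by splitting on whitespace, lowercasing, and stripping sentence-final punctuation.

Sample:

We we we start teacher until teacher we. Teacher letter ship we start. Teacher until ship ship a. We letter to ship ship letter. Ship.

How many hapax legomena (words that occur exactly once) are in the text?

Frequencies: we:6, ship:6, teacher:4, letter:3, start:2, until:2, a:1, to:1
Hapax (freq=1): a, to

2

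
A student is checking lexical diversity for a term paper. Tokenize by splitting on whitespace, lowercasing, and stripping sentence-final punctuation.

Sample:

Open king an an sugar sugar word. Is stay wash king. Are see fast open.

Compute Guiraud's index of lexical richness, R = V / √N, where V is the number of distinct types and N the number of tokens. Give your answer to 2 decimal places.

N = 15, V = 11.
√N = 3.872983
R = 11 / 3.872983 = 2.84

2.84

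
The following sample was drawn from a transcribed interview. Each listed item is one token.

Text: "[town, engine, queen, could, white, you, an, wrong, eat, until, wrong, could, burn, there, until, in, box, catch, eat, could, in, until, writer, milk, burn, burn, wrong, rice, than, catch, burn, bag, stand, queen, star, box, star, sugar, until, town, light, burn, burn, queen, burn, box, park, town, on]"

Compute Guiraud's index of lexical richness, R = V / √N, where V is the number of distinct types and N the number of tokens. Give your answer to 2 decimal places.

3.71

N = 49, V = 26.
√N = 7.000000
R = 26 / 7.000000 = 3.71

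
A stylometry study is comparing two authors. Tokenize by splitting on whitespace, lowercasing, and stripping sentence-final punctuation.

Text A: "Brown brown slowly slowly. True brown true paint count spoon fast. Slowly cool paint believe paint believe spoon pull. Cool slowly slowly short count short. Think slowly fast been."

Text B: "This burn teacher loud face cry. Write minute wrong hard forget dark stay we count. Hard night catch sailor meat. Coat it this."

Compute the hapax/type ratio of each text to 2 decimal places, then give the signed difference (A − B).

A: hapax=3, V=13, ratio=0.23
B: hapax=19, V=21, ratio=0.90
Difference = 0.23 − 0.90 = -0.67

-0.67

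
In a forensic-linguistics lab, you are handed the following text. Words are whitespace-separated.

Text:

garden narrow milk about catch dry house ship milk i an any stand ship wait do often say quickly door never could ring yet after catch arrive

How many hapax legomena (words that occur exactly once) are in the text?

Frequencies: milk:2, catch:2, ship:2, garden:1, narrow:1, about:1, dry:1, house:1, i:1, an:1, any:1, stand:1, wait:1, do:1, often:1, say:1, quickly:1, door:1, never:1, could:1, … (4 more, each freq 1)
Hapax (freq=1): about, after, an, any, arrive, could, do, door, dry, garden, house, i, narrow, never, often, quickly, ring, say, stand, wait, yet

21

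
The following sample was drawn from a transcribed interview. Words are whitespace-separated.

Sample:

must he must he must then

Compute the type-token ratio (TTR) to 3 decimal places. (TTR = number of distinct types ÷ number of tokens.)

N = 6 tokens, V = 3 types.
TTR = V / N = 3 / 6 = 0.500

0.500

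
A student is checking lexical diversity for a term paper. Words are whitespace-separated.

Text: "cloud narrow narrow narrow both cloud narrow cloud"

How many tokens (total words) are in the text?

8

Tokens: cloud, narrow, narrow, narrow, both, cloud, narrow, cloud
N = 8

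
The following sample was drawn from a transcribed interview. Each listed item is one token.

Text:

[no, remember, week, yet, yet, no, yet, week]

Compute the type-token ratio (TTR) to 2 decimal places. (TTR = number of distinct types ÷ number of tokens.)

0.50

N = 8 tokens, V = 4 types.
TTR = V / N = 4 / 8 = 0.50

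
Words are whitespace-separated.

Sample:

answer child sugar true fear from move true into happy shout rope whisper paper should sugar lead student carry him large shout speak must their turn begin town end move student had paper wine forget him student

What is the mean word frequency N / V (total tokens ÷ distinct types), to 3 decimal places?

N = 37 tokens, V = 29 types.
Mean frequency = N / V = 37 / 29 = 1.276

1.276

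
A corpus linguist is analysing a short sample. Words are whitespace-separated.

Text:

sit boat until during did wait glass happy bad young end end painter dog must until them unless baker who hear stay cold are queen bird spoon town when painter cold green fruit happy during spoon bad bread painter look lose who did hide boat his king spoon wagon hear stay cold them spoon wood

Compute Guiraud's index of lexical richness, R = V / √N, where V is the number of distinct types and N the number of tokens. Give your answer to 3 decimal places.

4.989

N = 55, V = 37.
√N = 7.416198
R = 37 / 7.416198 = 4.989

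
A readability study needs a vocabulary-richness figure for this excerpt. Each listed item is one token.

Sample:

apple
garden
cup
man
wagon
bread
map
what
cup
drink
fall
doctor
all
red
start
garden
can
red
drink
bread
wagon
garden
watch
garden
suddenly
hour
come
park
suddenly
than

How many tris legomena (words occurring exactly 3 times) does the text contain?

Frequencies: garden:4, cup:2, wagon:2, bread:2, drink:2, red:2, suddenly:2, apple:1, man:1, map:1, what:1, fall:1, doctor:1, all:1, start:1, can:1, watch:1, hour:1, come:1, park:1, … (1 more, each freq 1)
Words with frequency 3: (none)

0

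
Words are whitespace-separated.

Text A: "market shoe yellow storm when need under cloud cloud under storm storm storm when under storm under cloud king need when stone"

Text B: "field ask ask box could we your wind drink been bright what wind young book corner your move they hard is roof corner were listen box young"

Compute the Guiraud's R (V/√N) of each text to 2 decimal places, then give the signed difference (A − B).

A: V=10, N=22, R=2.13
B: V=21, N=27, R=4.04
Difference = 2.13 − 4.04 = -1.91

-1.91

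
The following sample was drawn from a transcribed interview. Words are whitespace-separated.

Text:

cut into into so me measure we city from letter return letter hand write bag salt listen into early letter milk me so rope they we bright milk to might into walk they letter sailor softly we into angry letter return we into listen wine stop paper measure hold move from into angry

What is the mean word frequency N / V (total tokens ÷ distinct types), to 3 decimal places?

1.710

N = 53 tokens, V = 31 types.
Mean frequency = N / V = 53 / 31 = 1.710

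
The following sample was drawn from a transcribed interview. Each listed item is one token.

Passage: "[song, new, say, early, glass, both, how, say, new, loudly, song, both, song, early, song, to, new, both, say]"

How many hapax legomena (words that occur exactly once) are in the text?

Frequencies: song:4, new:3, say:3, both:3, early:2, glass:1, how:1, loudly:1, to:1
Hapax (freq=1): glass, how, loudly, to

4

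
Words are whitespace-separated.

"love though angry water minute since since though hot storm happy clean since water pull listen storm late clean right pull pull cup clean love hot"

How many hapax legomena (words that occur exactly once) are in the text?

7

Frequencies: since:3, clean:3, pull:3, love:2, though:2, water:2, hot:2, storm:2, angry:1, minute:1, happy:1, listen:1, late:1, right:1, cup:1
Hapax (freq=1): angry, cup, happy, late, listen, minute, right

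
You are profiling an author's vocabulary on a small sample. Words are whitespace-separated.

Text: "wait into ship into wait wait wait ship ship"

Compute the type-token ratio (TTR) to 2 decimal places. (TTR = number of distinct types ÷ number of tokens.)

0.33

N = 9 tokens, V = 3 types.
TTR = V / N = 3 / 9 = 0.33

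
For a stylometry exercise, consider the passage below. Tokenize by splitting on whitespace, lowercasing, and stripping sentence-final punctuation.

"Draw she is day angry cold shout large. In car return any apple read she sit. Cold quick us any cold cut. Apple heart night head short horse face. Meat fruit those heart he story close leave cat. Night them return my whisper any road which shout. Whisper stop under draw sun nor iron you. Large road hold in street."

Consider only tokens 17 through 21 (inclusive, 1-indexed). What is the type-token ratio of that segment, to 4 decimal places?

0.8000

Segment tokens 17–21: cold, quick, us, any, cold
Segment N = 5, segment V = 4.
TTR = 4 / 5 = 0.8000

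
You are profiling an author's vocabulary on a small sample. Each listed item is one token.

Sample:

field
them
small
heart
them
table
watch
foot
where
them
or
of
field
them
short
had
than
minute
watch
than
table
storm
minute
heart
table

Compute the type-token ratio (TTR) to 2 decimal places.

N = 25 tokens, V = 15 types.
TTR = V / N = 15 / 25 = 0.60

0.60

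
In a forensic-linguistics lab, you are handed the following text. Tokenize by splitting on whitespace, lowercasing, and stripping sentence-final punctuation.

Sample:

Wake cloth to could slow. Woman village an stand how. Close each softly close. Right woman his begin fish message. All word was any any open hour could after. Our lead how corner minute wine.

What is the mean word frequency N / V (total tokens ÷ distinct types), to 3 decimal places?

1.167

N = 35 tokens, V = 30 types.
Mean frequency = N / V = 35 / 30 = 1.167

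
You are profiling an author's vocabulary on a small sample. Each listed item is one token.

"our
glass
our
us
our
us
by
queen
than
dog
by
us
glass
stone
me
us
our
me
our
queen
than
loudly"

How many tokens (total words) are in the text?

Tokens: our, glass, our, us, our, us, by, queen, than, dog, by, us, glass, stone, me, us, our, me, our, queen, than, loudly
N = 22

22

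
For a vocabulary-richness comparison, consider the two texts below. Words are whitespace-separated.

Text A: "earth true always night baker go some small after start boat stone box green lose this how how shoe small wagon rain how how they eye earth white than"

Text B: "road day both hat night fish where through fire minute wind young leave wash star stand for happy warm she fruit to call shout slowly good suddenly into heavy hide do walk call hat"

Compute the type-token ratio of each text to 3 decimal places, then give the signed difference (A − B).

TTR(A) = 24/29 = 0.828
TTR(B) = 32/34 = 0.941
Difference = 0.828 − 0.941 = -0.113

-0.113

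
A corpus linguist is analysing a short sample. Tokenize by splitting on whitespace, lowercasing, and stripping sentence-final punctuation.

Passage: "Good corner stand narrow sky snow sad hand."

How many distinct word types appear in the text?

8

Distinct types: {corner, good, hand, narrow, sad, sky, snow, stand}
V = 8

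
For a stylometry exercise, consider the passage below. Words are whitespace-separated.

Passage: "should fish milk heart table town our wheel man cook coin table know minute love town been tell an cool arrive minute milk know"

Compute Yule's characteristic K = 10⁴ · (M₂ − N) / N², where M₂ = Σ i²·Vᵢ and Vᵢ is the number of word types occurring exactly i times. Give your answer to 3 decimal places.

Frequencies: milk:2, table:2, town:2, know:2, minute:2, should:1, fish:1, heart:1, our:1, wheel:1, man:1, cook:1, coin:1, love:1, been:1, tell:1, an:1, cool:1, arrive:1
N = 24. Frequency spectrum: V_1=14, V_2=5
M₂ = 1²·14 + 2²·5 = 34
K = 10000 × (34 − 24) / 24² = 173.611

173.611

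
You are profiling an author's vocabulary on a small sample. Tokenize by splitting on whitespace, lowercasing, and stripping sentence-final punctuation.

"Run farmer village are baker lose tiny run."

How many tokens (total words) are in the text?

8

Tokens: run, farmer, village, are, baker, lose, tiny, run
N = 8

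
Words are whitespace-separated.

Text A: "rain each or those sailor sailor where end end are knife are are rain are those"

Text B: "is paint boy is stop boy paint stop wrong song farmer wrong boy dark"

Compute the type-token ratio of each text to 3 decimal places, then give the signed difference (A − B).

-0.008

TTR(A) = 9/16 = 0.563
TTR(B) = 8/14 = 0.571
Difference = 0.563 − 0.571 = -0.008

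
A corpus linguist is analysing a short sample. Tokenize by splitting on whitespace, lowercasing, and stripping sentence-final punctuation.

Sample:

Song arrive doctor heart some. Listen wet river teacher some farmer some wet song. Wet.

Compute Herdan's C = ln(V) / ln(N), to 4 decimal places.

0.8503

N = 15, V = 10.
ln(V) = 2.302585, ln(N) = 2.708050
C = 2.302585 / 2.708050 = 0.8503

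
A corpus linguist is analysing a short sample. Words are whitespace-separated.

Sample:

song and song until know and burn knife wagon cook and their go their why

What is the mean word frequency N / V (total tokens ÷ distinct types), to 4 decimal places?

1.3636

N = 15 tokens, V = 11 types.
Mean frequency = N / V = 15 / 11 = 1.3636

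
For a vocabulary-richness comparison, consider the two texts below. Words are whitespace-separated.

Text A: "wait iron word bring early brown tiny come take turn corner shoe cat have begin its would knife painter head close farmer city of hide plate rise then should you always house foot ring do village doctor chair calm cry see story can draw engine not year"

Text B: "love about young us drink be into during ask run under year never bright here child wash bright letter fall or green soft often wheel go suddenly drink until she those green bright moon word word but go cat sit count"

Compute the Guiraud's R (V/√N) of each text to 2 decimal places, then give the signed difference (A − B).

1.39

A: V=47, N=47, R=6.86
B: V=35, N=41, R=5.47
Difference = 6.86 − 5.47 = 1.39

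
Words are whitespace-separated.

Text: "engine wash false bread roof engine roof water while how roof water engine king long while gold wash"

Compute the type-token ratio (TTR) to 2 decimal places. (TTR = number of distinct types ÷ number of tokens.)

N = 18 tokens, V = 11 types.
TTR = V / N = 11 / 18 = 0.61

0.61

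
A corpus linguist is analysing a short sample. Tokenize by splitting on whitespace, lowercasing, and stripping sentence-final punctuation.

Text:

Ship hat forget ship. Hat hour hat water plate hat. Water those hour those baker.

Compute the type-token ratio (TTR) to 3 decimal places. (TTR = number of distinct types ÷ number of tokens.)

N = 15 tokens, V = 8 types.
TTR = V / N = 8 / 15 = 0.533

0.533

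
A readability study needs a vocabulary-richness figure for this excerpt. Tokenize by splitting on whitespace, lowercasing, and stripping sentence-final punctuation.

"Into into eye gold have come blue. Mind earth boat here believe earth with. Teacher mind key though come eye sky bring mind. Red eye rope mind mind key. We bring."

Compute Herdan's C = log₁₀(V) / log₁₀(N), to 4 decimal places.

0.8724

N = 31, V = 20.
log₁₀(V) = 1.301030, log₁₀(N) = 1.491362
C = 1.301030 / 1.491362 = 0.8724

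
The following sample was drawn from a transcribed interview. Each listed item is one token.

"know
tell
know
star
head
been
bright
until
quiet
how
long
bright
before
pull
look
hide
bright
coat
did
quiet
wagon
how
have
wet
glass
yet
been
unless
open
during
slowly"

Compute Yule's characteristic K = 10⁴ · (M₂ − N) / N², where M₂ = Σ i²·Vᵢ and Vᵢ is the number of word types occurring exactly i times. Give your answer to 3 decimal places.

145.682

Frequencies: bright:3, know:2, been:2, quiet:2, how:2, tell:1, star:1, head:1, until:1, long:1, before:1, pull:1, look:1, hide:1, coat:1, did:1, wagon:1, have:1, wet:1, glass:1, … (5 more, each freq 1)
N = 31. Frequency spectrum: V_1=20, V_2=4, V_3=1
M₂ = 1²·20 + 2²·4 + 3²·1 = 45
K = 10000 × (45 − 31) / 31² = 145.682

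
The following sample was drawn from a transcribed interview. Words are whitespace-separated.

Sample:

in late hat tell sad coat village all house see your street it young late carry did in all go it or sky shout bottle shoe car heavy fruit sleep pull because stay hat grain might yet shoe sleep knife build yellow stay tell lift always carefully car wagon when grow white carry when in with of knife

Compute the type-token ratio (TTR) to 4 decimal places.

0.7586

N = 58 tokens, V = 44 types.
TTR = V / N = 44 / 58 = 0.7586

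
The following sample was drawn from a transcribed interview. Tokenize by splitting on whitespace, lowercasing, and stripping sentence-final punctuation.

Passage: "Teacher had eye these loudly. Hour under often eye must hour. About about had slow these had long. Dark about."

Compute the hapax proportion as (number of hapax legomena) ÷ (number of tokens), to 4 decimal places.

Frequencies: had:3, about:3, eye:2, these:2, hour:2, teacher:1, loudly:1, under:1, often:1, must:1, slow:1, long:1, dark:1
Hapax count = 8; token count = 20.
Ratio = 8 / 20 = 0.4000

0.4000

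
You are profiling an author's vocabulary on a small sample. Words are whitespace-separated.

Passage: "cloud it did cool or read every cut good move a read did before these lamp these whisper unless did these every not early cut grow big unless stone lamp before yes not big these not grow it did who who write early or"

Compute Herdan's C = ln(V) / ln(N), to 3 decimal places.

0.840

N = 44, V = 24.
ln(V) = 3.178054, ln(N) = 3.784190
C = 3.178054 / 3.784190 = 0.840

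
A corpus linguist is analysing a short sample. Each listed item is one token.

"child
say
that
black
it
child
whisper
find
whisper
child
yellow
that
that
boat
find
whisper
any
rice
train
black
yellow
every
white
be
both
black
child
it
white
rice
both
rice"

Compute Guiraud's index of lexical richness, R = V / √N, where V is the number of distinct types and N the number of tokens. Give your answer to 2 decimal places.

2.83

N = 32, V = 16.
√N = 5.656854
R = 16 / 5.656854 = 2.83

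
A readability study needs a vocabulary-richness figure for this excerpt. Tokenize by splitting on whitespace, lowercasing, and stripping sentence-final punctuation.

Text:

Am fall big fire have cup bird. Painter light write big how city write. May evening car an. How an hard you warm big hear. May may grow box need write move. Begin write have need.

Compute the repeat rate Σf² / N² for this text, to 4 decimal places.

0.0525

Frequencies: write:4, big:3, may:3, have:2, how:2, an:2, need:2, am:1, fall:1, fire:1, cup:1, bird:1, painter:1, light:1, city:1, evening:1, car:1, hard:1, you:1, warm:1, … (5 more, each freq 1)
Σf² = 68; N² = 1296
Repeat rate = 68 / 1296 = 0.0525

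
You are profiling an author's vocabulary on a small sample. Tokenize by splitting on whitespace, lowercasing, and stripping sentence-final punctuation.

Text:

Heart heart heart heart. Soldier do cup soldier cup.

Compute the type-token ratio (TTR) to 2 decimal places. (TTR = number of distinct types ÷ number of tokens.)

0.44

N = 9 tokens, V = 4 types.
TTR = V / N = 4 / 9 = 0.44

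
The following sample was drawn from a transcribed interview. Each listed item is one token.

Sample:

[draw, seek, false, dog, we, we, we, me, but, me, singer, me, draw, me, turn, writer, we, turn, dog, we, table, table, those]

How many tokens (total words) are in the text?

23

Tokens: draw, seek, false, dog, we, we, we, me, but, me, singer, me, draw, me, turn, writer, we, turn, dog, we, table, table, those
N = 23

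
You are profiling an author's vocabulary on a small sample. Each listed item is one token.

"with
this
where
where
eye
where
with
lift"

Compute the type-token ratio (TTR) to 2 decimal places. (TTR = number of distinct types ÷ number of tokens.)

N = 8 tokens, V = 5 types.
TTR = V / N = 5 / 8 = 0.63

0.63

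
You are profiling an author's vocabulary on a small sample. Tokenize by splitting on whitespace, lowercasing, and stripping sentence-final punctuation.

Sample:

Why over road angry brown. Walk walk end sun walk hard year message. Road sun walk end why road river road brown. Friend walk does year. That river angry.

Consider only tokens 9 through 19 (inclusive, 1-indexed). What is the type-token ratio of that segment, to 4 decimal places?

0.7273

Segment tokens 9–19: sun, walk, hard, year, message, road, sun, walk, end, why, road
Segment N = 11, segment V = 8.
TTR = 8 / 11 = 0.7273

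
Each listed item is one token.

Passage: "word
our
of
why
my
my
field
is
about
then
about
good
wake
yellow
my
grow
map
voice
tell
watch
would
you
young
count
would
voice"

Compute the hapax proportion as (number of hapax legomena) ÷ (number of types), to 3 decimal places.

Frequencies: my:3, about:2, voice:2, would:2, word:1, our:1, of:1, why:1, field:1, is:1, then:1, good:1, wake:1, yellow:1, grow:1, map:1, tell:1, watch:1, you:1, young:1, … (1 more, each freq 1)
Hapax count = 17; type count = 21.
Ratio = 17 / 21 = 0.810

0.810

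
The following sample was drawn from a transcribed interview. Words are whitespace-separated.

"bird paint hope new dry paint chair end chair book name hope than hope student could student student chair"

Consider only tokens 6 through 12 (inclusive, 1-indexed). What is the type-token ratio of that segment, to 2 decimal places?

Segment tokens 6–12: paint, chair, end, chair, book, name, hope
Segment N = 7, segment V = 6.
TTR = 6 / 7 = 0.86

0.86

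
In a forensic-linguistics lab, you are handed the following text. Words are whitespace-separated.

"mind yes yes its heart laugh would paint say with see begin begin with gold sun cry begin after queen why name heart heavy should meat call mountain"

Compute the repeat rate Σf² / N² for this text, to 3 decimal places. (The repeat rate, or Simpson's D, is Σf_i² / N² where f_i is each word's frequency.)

Frequencies: begin:3, yes:2, heart:2, with:2, mind:1, its:1, laugh:1, would:1, paint:1, say:1, see:1, gold:1, sun:1, cry:1, after:1, queen:1, why:1, name:1, heavy:1, should:1, … (3 more, each freq 1)
Σf² = 40; N² = 784
Repeat rate = 40 / 784 = 0.051

0.051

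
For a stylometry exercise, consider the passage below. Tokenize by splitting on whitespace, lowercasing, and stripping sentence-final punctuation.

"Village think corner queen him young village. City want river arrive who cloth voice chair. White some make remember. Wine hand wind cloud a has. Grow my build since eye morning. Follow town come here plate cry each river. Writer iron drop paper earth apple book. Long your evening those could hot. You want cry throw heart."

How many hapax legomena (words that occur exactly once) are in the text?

49

Frequencies: village:2, want:2, river:2, cry:2, think:1, corner:1, queen:1, him:1, young:1, city:1, arrive:1, who:1, cloth:1, voice:1, chair:1, white:1, some:1, make:1, remember:1, wine:1, … (33 more, each freq 1)
Hapax (freq=1): a, apple, arrive, book, build, chair, city, cloth, cloud, come, corner, could, drop, each, earth, evening, eye, follow, grow, hand, has, heart, here, him, hot, iron, long, make, morning, my, paper, plate, queen, remember, since, some, think, those, throw, town, voice, white, who, wind, wine, writer, you, young, your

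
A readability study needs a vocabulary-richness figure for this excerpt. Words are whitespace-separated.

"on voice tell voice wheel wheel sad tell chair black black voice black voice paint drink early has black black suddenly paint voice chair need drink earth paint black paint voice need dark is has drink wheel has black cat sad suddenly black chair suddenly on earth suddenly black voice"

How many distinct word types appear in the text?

17

Distinct types: {black, cat, chair, dark, drink, early, earth, has, is, need, on, paint, sad, suddenly, tell, voice, wheel}
V = 17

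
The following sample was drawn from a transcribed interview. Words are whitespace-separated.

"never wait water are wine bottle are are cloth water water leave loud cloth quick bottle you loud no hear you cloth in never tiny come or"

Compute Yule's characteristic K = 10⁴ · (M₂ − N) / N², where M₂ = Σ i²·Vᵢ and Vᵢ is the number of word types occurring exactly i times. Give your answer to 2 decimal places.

356.65

Frequencies: water:3, are:3, cloth:3, never:2, bottle:2, loud:2, you:2, wait:1, wine:1, leave:1, quick:1, no:1, hear:1, in:1, tiny:1, come:1, or:1
N = 27. Frequency spectrum: V_1=10, V_2=4, V_3=3
M₂ = 1²·10 + 2²·4 + 3²·3 = 53
K = 10000 × (53 − 27) / 27² = 356.65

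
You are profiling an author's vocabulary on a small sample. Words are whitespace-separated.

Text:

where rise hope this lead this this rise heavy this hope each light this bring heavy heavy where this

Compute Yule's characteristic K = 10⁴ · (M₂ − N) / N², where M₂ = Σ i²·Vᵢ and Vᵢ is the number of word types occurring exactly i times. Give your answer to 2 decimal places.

Frequencies: this:6, heavy:3, where:2, rise:2, hope:2, lead:1, each:1, light:1, bring:1
N = 19. Frequency spectrum: V_1=4, V_2=3, V_3=1, V_6=1
M₂ = 1²·4 + 2²·3 + 3²·1 + 6²·1 = 61
K = 10000 × (61 − 19) / 19² = 1163.43

1163.43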